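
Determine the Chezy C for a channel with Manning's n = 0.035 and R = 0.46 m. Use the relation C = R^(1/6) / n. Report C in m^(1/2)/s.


The Chezy coefficient relates to Manning's n through C = R^(1/6) / n.
R^(1/6) = 0.46^(1/6) = 0.878604.
C = 0.878604 / 0.035 = 25.1 m^(1/2)/s.

25.1


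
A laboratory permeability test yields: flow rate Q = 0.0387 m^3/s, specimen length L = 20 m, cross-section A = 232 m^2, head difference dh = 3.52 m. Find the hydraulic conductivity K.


From K = Q*L / (A*dh):
Numerator: Q*L = 0.0387 * 20 = 0.774.
Denominator: A*dh = 232 * 3.52 = 816.64.
K = 0.774 / 816.64 = 0.000948 m/s.

0.000948


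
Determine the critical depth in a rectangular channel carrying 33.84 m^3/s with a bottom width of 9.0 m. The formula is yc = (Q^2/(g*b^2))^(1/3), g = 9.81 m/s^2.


Using yc = (Q^2 / (g * b^2))^(1/3):
Q^2 = 33.84^2 = 1145.15.
g * b^2 = 9.81 * 9.0^2 = 9.81 * 81.0 = 794.61.
Q^2 / (g*b^2) = 1145.15 / 794.61 = 1.4411.
yc = 1.4411^(1/3) = 1.1295 m.

1.1295


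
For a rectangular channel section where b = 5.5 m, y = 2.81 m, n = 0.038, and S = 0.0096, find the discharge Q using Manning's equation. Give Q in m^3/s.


For a rectangular channel, the cross-sectional area A = b * y = 5.5 * 2.81 = 15.46 m^2.
The wetted perimeter P = b + 2y = 5.5 + 2*2.81 = 11.12 m.
Hydraulic radius R = A/P = 15.46/11.12 = 1.3898 m.
Velocity V = (1/n)*R^(2/3)*S^(1/2) = (1/0.038)*1.3898^(2/3)*0.0096^(1/2) = 3.2112 m/s.
Discharge Q = A * V = 15.46 * 3.2112 = 49.628 m^3/s.

49.628


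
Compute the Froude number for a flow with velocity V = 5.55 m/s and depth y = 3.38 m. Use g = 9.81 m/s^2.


The Froude number is defined as Fr = V / sqrt(g*y).
g*y = 9.81 * 3.38 = 33.1578.
sqrt(g*y) = sqrt(33.1578) = 5.7583.
Fr = 5.55 / 5.7583 = 0.9638.

0.9638


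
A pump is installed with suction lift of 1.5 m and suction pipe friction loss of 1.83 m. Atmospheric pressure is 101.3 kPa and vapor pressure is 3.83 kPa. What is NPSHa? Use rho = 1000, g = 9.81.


NPSHa = p_atm/(rho*g) - z_s - hf_s - p_vap/(rho*g).
p_atm/(rho*g) = 101.3*1000 / (1000*9.81) = 10.326 m.
p_vap/(rho*g) = 3.83*1000 / (1000*9.81) = 0.39 m.
NPSHa = 10.326 - 1.5 - 1.83 - 0.39
      = 6.61 m.

6.61


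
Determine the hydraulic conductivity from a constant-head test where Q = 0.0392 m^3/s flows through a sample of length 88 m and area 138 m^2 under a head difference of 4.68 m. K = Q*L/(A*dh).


From K = Q*L / (A*dh):
Numerator: Q*L = 0.0392 * 88 = 3.4496.
Denominator: A*dh = 138 * 4.68 = 645.84.
K = 3.4496 / 645.84 = 0.005341 m/s.

0.005341


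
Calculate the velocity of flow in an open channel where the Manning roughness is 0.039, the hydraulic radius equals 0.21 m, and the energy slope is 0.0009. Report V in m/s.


Manning's equation gives V = (1/n) * R^(2/3) * S^(1/2).
First, compute R^(2/3) = 0.21^(2/3) = 0.3533.
Next, S^(1/2) = 0.0009^(1/2) = 0.03.
Then 1/n = 1/0.039 = 25.64.
V = 25.64 * 0.3533 * 0.03 = 0.2718 m/s.

0.2718


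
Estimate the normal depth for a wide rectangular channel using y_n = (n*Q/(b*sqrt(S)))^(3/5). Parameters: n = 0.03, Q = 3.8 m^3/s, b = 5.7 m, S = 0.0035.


We use the wide-channel approximation y_n = (n*Q/(b*sqrt(S)))^(3/5).
sqrt(S) = sqrt(0.0035) = 0.059161.
Numerator: n*Q = 0.03 * 3.8 = 0.114.
Denominator: b*sqrt(S) = 5.7 * 0.059161 = 0.337218.
arg = 0.3381.
y_n = 0.3381^(3/5) = 0.5217 m.

0.5217


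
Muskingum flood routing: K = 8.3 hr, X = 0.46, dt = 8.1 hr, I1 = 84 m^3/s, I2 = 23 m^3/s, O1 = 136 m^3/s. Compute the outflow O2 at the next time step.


Muskingum coefficients:
denom = 2*K*(1-X) + dt = 2*8.3*(1-0.46) + 8.1 = 17.064.
C0 = (dt - 2*K*X)/denom = (8.1 - 2*8.3*0.46)/17.064 = 0.0272.
C1 = (dt + 2*K*X)/denom = (8.1 + 2*8.3*0.46)/17.064 = 0.9222.
C2 = (2*K*(1-X) - dt)/denom = 0.0506.
O2 = C0*I2 + C1*I1 + C2*O1
   = 0.0272*23 + 0.9222*84 + 0.0506*136
   = 84.97 m^3/s.

84.97


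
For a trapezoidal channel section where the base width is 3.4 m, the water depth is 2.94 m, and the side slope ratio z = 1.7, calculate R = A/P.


For a trapezoidal section with side slope z:
A = (b + z*y)*y = (3.4 + 1.7*2.94)*2.94 = 24.69 m^2.
P = b + 2*y*sqrt(1 + z^2) = 3.4 + 2*2.94*sqrt(1 + 1.7^2) = 14.997 m.
R = A/P = 24.69 / 14.997 = 1.6463 m.

1.6463


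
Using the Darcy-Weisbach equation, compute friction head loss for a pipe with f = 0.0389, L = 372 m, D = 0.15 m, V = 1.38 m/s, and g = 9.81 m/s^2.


Darcy-Weisbach equation: h_f = f * (L/D) * V^2/(2g).
f * L/D = 0.0389 * 372/0.15 = 96.472.
V^2/(2g) = 1.38^2 / (2*9.81) = 1.9044 / 19.62 = 0.0971 m.
h_f = 96.472 * 0.0971 = 9.364 m.

9.364


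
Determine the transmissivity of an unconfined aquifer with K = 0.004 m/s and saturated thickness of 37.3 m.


Transmissivity is defined as T = K * h.
T = 0.004 * 37.3
  = 0.1492 m^2/s.

0.1492


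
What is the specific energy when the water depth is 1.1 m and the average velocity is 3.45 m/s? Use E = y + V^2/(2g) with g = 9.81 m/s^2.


Specific energy E = y + V^2/(2g).
Velocity head = V^2/(2g) = 3.45^2 / (2*9.81) = 11.9025 / 19.62 = 0.6067 m.
E = 1.1 + 0.6067 = 1.7067 m.

1.7067


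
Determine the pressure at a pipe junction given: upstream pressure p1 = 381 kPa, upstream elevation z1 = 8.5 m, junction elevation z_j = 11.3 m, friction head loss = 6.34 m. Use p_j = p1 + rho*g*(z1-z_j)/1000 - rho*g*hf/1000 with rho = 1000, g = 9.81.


Junction pressure: p_j = p1 + rho*g*(z1 - z_j)/1000 - rho*g*hf/1000.
Elevation term = 1000*9.81*(8.5 - 11.3)/1000 = -27.468 kPa.
Friction term = 1000*9.81*6.34/1000 = 62.195 kPa.
p_j = 381 + -27.468 - 62.195 = 291.34 kPa.

291.34


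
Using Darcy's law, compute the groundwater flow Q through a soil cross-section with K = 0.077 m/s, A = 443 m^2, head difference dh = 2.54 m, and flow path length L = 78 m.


Darcy's law: Q = K * A * i, where i = dh/L.
Hydraulic gradient i = 2.54 / 78 = 0.032564.
Q = 0.077 * 443 * 0.032564
  = 1.1108 m^3/s.

1.1108


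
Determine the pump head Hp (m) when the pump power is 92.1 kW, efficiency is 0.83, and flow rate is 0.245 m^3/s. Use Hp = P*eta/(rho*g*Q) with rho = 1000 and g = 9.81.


Pump head formula: Hp = P * eta / (rho * g * Q).
Numerator: P * eta = 92.1 * 1000 * 0.83 = 76443.0 W.
Denominator: rho * g * Q = 1000 * 9.81 * 0.245 = 2403.45.
Hp = 76443.0 / 2403.45 = 31.81 m.

31.81


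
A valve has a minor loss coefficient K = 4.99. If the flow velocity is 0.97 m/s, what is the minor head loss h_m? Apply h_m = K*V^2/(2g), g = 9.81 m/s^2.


Minor loss formula: h_m = K * V^2/(2g).
V^2 = 0.97^2 = 0.9409.
V^2/(2g) = 0.9409 / 19.62 = 0.048 m.
h_m = 4.99 * 0.048 = 0.2393 m.

0.2393


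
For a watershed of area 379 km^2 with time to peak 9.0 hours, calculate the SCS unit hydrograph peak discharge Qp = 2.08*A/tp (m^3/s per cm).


SCS formula: Qp = 2.08 * A / tp.
Qp = 2.08 * 379 / 9.0
   = 788.32 / 9.0
   = 87.59 m^3/s per cm.

87.59


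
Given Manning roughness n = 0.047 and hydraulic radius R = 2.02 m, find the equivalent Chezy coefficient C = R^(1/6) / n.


The Chezy coefficient relates to Manning's n through C = R^(1/6) / n.
R^(1/6) = 2.02^(1/6) = 1.124325.
C = 1.124325 / 0.047 = 23.92 m^(1/2)/s.

23.92


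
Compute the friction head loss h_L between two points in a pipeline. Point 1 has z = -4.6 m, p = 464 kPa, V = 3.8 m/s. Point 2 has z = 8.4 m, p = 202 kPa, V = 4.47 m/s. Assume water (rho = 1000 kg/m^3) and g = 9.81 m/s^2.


Total head at each section: H = z + p/(rho*g) + V^2/(2g).
H1 = -4.6 + 464*1000/(1000*9.81) + 3.8^2/(2*9.81)
   = -4.6 + 47.299 + 0.736
   = 43.435 m.
H2 = 8.4 + 202*1000/(1000*9.81) + 4.47^2/(2*9.81)
   = 8.4 + 20.591 + 1.0184
   = 30.01 m.
h_L = H1 - H2 = 43.435 - 30.01 = 13.425 m.

13.425


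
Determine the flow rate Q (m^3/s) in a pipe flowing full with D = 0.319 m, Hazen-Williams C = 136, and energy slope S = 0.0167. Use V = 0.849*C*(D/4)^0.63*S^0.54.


For a full circular pipe, R = D/4 = 0.319/4 = 0.0798 m.
V = 0.849 * 136 * 0.0798^0.63 * 0.0167^0.54
  = 0.849 * 136 * 0.203278 * 0.109715
  = 2.5752 m/s.
Pipe area A = pi*D^2/4 = pi*0.319^2/4 = 0.0799 m^2.
Q = A * V = 0.0799 * 2.5752 = 0.2058 m^3/s.

0.2058


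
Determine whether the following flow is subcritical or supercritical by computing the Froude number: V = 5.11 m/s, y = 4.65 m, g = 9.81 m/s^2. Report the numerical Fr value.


The Froude number is defined as Fr = V / sqrt(g*y).
g*y = 9.81 * 4.65 = 45.6165.
sqrt(g*y) = sqrt(45.6165) = 6.754.
Fr = 5.11 / 6.754 = 0.7566.
Since Fr < 1, the flow is subcritical.

0.7566


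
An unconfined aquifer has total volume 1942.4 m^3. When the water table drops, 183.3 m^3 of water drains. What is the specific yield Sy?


Specific yield Sy = Volume drained / Total volume.
Sy = 183.3 / 1942.4
   = 0.0944.

0.0944


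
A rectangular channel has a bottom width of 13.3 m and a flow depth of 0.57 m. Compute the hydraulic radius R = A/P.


For a rectangular section:
Flow area A = b * y = 13.3 * 0.57 = 7.58 m^2.
Wetted perimeter P = b + 2y = 13.3 + 2*0.57 = 14.44 m.
Hydraulic radius R = A/P = 7.58 / 14.44 = 0.525 m.

0.525


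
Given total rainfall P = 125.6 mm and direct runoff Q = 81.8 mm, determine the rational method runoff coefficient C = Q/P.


The runoff coefficient C = runoff depth / rainfall depth.
C = 81.8 / 125.6
  = 0.6513.

0.6513


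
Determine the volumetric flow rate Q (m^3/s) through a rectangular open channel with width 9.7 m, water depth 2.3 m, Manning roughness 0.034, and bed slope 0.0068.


For a rectangular channel, the cross-sectional area A = b * y = 9.7 * 2.3 = 22.31 m^2.
The wetted perimeter P = b + 2y = 9.7 + 2*2.3 = 14.3 m.
Hydraulic radius R = A/P = 22.31/14.3 = 1.5601 m.
Velocity V = (1/n)*R^(2/3)*S^(1/2) = (1/0.034)*1.5601^(2/3)*0.0068^(1/2) = 3.2625 m/s.
Discharge Q = A * V = 22.31 * 3.2625 = 72.786 m^3/s.

72.786


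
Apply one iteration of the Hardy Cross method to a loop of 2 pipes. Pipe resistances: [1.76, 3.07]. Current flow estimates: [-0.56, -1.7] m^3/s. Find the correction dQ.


Numerator terms (r*Q*|Q|): 1.76*-0.56*|-0.56| = -0.5519; 3.07*-1.7*|-1.7| = -8.8723.
Sum of numerator = -9.4242.
Denominator terms (r*|Q|): 1.76*|-0.56| = 0.9856; 3.07*|-1.7| = 5.219.
2 * sum of denominator = 2 * 6.2046 = 12.4092.
dQ = --9.4242 / 12.4092 = 0.7595 m^3/s.

0.7595


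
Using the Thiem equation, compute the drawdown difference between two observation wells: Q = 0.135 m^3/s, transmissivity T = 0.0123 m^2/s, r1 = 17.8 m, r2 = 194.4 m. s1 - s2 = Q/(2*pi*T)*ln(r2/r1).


Thiem equation: s1 - s2 = Q/(2*pi*T) * ln(r2/r1).
ln(r2/r1) = ln(194.4/17.8) = 2.3907.
Q/(2*pi*T) = 0.135 / (2*pi*0.0123) = 0.135 / 0.0773 = 1.7468.
s1 - s2 = 1.7468 * 2.3907 = 4.1762 m.

4.1762


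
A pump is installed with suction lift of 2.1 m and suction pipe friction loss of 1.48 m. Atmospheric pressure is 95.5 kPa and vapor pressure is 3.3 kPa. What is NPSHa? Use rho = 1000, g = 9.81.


NPSHa = p_atm/(rho*g) - z_s - hf_s - p_vap/(rho*g).
p_atm/(rho*g) = 95.5*1000 / (1000*9.81) = 9.735 m.
p_vap/(rho*g) = 3.3*1000 / (1000*9.81) = 0.336 m.
NPSHa = 9.735 - 2.1 - 1.48 - 0.336
      = 5.82 m.

5.82


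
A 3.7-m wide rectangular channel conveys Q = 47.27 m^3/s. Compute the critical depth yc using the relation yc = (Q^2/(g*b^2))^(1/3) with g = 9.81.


Using yc = (Q^2 / (g * b^2))^(1/3):
Q^2 = 47.27^2 = 2234.45.
g * b^2 = 9.81 * 3.7^2 = 9.81 * 13.69 = 134.3.
Q^2 / (g*b^2) = 2234.45 / 134.3 = 16.6378.
yc = 16.6378^(1/3) = 2.5529 m.

2.5529


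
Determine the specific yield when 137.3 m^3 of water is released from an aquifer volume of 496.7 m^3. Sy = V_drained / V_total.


Specific yield Sy = Volume drained / Total volume.
Sy = 137.3 / 496.7
   = 0.2764.

0.2764


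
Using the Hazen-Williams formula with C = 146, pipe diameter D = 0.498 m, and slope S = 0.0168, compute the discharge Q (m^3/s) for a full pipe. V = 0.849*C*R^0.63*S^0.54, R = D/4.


For a full circular pipe, R = D/4 = 0.498/4 = 0.1245 m.
V = 0.849 * 146 * 0.1245^0.63 * 0.0168^0.54
  = 0.849 * 146 * 0.269127 * 0.11007
  = 3.6718 m/s.
Pipe area A = pi*D^2/4 = pi*0.498^2/4 = 0.1948 m^2.
Q = A * V = 0.1948 * 3.6718 = 0.7152 m^3/s.

0.7152


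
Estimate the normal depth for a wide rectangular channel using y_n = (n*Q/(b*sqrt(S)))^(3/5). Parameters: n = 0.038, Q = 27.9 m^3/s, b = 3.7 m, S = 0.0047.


We use the wide-channel approximation y_n = (n*Q/(b*sqrt(S)))^(3/5).
sqrt(S) = sqrt(0.0047) = 0.068557.
Numerator: n*Q = 0.038 * 27.9 = 1.0602.
Denominator: b*sqrt(S) = 3.7 * 0.068557 = 0.253661.
arg = 4.1796.
y_n = 4.1796^(3/5) = 2.3588 m.

2.3588


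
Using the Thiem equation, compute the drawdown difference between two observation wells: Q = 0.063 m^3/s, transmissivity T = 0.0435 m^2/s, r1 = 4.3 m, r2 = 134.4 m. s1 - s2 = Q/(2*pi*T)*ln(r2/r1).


Thiem equation: s1 - s2 = Q/(2*pi*T) * ln(r2/r1).
ln(r2/r1) = ln(134.4/4.3) = 3.4422.
Q/(2*pi*T) = 0.063 / (2*pi*0.0435) = 0.063 / 0.2733 = 0.2305.
s1 - s2 = 0.2305 * 3.4422 = 0.7934 m.

0.7934


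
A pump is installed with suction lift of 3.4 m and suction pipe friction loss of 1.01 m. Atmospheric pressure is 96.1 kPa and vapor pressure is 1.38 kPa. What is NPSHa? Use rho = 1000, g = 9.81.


NPSHa = p_atm/(rho*g) - z_s - hf_s - p_vap/(rho*g).
p_atm/(rho*g) = 96.1*1000 / (1000*9.81) = 9.796 m.
p_vap/(rho*g) = 1.38*1000 / (1000*9.81) = 0.141 m.
NPSHa = 9.796 - 3.4 - 1.01 - 0.141
      = 5.25 m.

5.25


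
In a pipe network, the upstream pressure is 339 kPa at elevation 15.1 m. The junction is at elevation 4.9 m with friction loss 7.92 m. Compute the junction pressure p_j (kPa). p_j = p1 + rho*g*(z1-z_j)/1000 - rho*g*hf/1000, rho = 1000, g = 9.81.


Junction pressure: p_j = p1 + rho*g*(z1 - z_j)/1000 - rho*g*hf/1000.
Elevation term = 1000*9.81*(15.1 - 4.9)/1000 = 100.062 kPa.
Friction term = 1000*9.81*7.92/1000 = 77.695 kPa.
p_j = 339 + 100.062 - 77.695 = 361.37 kPa.

361.37


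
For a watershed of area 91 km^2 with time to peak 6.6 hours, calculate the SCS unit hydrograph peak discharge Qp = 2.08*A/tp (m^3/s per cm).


SCS formula: Qp = 2.08 * A / tp.
Qp = 2.08 * 91 / 6.6
   = 189.28 / 6.6
   = 28.68 m^3/s per cm.

28.68


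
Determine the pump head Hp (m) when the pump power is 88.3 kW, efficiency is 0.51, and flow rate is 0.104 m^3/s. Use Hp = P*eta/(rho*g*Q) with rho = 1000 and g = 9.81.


Pump head formula: Hp = P * eta / (rho * g * Q).
Numerator: P * eta = 88.3 * 1000 * 0.51 = 45033.0 W.
Denominator: rho * g * Q = 1000 * 9.81 * 0.104 = 1020.24.
Hp = 45033.0 / 1020.24 = 44.14 m.

44.14


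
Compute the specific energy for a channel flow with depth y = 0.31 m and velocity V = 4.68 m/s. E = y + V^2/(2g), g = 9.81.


Specific energy E = y + V^2/(2g).
Velocity head = V^2/(2g) = 4.68^2 / (2*9.81) = 21.9024 / 19.62 = 1.1163 m.
E = 0.31 + 1.1163 = 1.4263 m.

1.4263


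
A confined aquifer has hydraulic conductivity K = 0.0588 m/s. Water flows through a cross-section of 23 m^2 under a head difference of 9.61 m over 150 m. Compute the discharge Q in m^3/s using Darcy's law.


Darcy's law: Q = K * A * i, where i = dh/L.
Hydraulic gradient i = 9.61 / 150 = 0.064067.
Q = 0.0588 * 23 * 0.064067
  = 0.0866 m^3/s.

0.0866


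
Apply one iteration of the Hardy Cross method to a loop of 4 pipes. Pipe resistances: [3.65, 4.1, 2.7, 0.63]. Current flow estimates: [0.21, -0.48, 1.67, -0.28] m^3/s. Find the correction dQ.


Numerator terms (r*Q*|Q|): 3.65*0.21*|0.21| = 0.161; 4.1*-0.48*|-0.48| = -0.9446; 2.7*1.67*|1.67| = 7.53; 0.63*-0.28*|-0.28| = -0.0494.
Sum of numerator = 6.697.
Denominator terms (r*|Q|): 3.65*|0.21| = 0.7665; 4.1*|-0.48| = 1.968; 2.7*|1.67| = 4.509; 0.63*|-0.28| = 0.1764.
2 * sum of denominator = 2 * 7.4199 = 14.8398.
dQ = -6.697 / 14.8398 = -0.4513 m^3/s.

-0.4513


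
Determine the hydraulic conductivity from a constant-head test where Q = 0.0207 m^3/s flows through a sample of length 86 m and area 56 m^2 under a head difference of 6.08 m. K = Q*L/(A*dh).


From K = Q*L / (A*dh):
Numerator: Q*L = 0.0207 * 86 = 1.7802.
Denominator: A*dh = 56 * 6.08 = 340.48.
K = 1.7802 / 340.48 = 0.005229 m/s.

0.005229


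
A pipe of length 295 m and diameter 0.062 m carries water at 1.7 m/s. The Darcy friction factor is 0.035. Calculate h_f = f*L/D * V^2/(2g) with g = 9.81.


Darcy-Weisbach equation: h_f = f * (L/D) * V^2/(2g).
f * L/D = 0.035 * 295/0.062 = 166.5323.
V^2/(2g) = 1.7^2 / (2*9.81) = 2.89 / 19.62 = 0.1473 m.
h_f = 166.5323 * 0.1473 = 24.53 m.

24.53


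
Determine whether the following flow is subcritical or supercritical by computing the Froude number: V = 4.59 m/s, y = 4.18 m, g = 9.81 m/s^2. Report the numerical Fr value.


The Froude number is defined as Fr = V / sqrt(g*y).
g*y = 9.81 * 4.18 = 41.0058.
sqrt(g*y) = sqrt(41.0058) = 6.4036.
Fr = 4.59 / 6.4036 = 0.7168.
Since Fr < 1, the flow is subcritical.

0.7168


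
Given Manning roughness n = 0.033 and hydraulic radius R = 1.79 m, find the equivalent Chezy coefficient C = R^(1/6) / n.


The Chezy coefficient relates to Manning's n through C = R^(1/6) / n.
R^(1/6) = 1.79^(1/6) = 1.1019.
C = 1.1019 / 0.033 = 33.39 m^(1/2)/s.

33.39


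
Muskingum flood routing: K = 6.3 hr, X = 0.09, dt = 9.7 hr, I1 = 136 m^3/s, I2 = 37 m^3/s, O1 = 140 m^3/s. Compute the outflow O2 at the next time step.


Muskingum coefficients:
denom = 2*K*(1-X) + dt = 2*6.3*(1-0.09) + 9.7 = 21.166.
C0 = (dt - 2*K*X)/denom = (9.7 - 2*6.3*0.09)/21.166 = 0.4047.
C1 = (dt + 2*K*X)/denom = (9.7 + 2*6.3*0.09)/21.166 = 0.5119.
C2 = (2*K*(1-X) - dt)/denom = 0.0834.
O2 = C0*I2 + C1*I1 + C2*O1
   = 0.4047*37 + 0.5119*136 + 0.0834*140
   = 96.27 m^3/s.

96.27


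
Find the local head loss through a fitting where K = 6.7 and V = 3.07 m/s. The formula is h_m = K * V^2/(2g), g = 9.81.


Minor loss formula: h_m = K * V^2/(2g).
V^2 = 3.07^2 = 9.4249.
V^2/(2g) = 9.4249 / 19.62 = 0.4804 m.
h_m = 6.7 * 0.4804 = 3.2185 m.

3.2185


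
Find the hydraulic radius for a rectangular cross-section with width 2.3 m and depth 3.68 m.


For a rectangular section:
Flow area A = b * y = 2.3 * 3.68 = 8.46 m^2.
Wetted perimeter P = b + 2y = 2.3 + 2*3.68 = 9.66 m.
Hydraulic radius R = A/P = 8.46 / 9.66 = 0.8762 m.

0.8762


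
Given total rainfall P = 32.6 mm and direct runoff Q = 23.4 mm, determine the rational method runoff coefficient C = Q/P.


The runoff coefficient C = runoff depth / rainfall depth.
C = 23.4 / 32.6
  = 0.7178.

0.7178


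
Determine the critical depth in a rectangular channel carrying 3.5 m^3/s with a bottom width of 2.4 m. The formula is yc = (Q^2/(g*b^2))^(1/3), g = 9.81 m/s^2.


Using yc = (Q^2 / (g * b^2))^(1/3):
Q^2 = 3.5^2 = 12.25.
g * b^2 = 9.81 * 2.4^2 = 9.81 * 5.76 = 56.51.
Q^2 / (g*b^2) = 12.25 / 56.51 = 0.2168.
yc = 0.2168^(1/3) = 0.6007 m.

0.6007


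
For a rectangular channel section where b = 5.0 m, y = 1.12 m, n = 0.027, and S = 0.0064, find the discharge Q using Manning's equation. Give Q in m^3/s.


For a rectangular channel, the cross-sectional area A = b * y = 5.0 * 1.12 = 5.6 m^2.
The wetted perimeter P = b + 2y = 5.0 + 2*1.12 = 7.24 m.
Hydraulic radius R = A/P = 5.6/7.24 = 0.7735 m.
Velocity V = (1/n)*R^(2/3)*S^(1/2) = (1/0.027)*0.7735^(2/3)*0.0064^(1/2) = 2.4967 m/s.
Discharge Q = A * V = 5.6 * 2.4967 = 13.981 m^3/s.

13.981


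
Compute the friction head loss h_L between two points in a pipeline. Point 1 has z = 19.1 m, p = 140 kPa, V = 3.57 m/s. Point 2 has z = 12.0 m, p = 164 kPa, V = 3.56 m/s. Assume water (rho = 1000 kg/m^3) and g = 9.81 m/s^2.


Total head at each section: H = z + p/(rho*g) + V^2/(2g).
H1 = 19.1 + 140*1000/(1000*9.81) + 3.57^2/(2*9.81)
   = 19.1 + 14.271 + 0.6496
   = 34.021 m.
H2 = 12.0 + 164*1000/(1000*9.81) + 3.56^2/(2*9.81)
   = 12.0 + 16.718 + 0.646
   = 29.364 m.
h_L = H1 - H2 = 34.021 - 29.364 = 4.657 m.

4.657


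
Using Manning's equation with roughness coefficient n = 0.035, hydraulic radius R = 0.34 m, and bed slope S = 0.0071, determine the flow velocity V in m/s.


Manning's equation gives V = (1/n) * R^(2/3) * S^(1/2).
First, compute R^(2/3) = 0.34^(2/3) = 0.4871.
Next, S^(1/2) = 0.0071^(1/2) = 0.084261.
Then 1/n = 1/0.035 = 28.57.
V = 28.57 * 0.4871 * 0.084261 = 1.1728 m/s.

1.1728


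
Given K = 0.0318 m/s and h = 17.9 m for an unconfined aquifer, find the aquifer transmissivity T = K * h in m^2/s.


Transmissivity is defined as T = K * h.
T = 0.0318 * 17.9
  = 0.5692 m^2/s.

0.5692


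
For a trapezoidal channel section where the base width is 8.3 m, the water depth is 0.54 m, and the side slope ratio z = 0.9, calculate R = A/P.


For a trapezoidal section with side slope z:
A = (b + z*y)*y = (8.3 + 0.9*0.54)*0.54 = 4.744 m^2.
P = b + 2*y*sqrt(1 + z^2) = 8.3 + 2*0.54*sqrt(1 + 0.9^2) = 9.753 m.
R = A/P = 4.744 / 9.753 = 0.4865 m.

0.4865


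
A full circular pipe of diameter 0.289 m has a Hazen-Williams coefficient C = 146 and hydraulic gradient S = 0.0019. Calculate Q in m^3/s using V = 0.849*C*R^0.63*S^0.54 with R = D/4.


For a full circular pipe, R = D/4 = 0.289/4 = 0.0722 m.
V = 0.849 * 146 * 0.0722^0.63 * 0.0019^0.54
  = 0.849 * 146 * 0.191015 * 0.033926
  = 0.8033 m/s.
Pipe area A = pi*D^2/4 = pi*0.289^2/4 = 0.0656 m^2.
Q = A * V = 0.0656 * 0.8033 = 0.0527 m^3/s.

0.0527


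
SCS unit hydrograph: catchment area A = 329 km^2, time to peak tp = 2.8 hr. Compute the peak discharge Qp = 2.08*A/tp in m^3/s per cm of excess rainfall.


SCS formula: Qp = 2.08 * A / tp.
Qp = 2.08 * 329 / 2.8
   = 684.32 / 2.8
   = 244.4 m^3/s per cm.

244.4


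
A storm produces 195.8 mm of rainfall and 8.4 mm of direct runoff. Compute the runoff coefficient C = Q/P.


The runoff coefficient C = runoff depth / rainfall depth.
C = 8.4 / 195.8
  = 0.0429.

0.0429


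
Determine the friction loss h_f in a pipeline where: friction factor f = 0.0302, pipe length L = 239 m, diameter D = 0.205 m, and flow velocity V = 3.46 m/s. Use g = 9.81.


Darcy-Weisbach equation: h_f = f * (L/D) * V^2/(2g).
f * L/D = 0.0302 * 239/0.205 = 35.2088.
V^2/(2g) = 3.46^2 / (2*9.81) = 11.9716 / 19.62 = 0.6102 m.
h_f = 35.2088 * 0.6102 = 21.483 m.

21.483


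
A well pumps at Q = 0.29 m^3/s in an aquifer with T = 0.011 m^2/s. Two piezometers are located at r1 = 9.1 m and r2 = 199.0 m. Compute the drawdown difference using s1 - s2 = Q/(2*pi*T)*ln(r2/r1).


Thiem equation: s1 - s2 = Q/(2*pi*T) * ln(r2/r1).
ln(r2/r1) = ln(199.0/9.1) = 3.085.
Q/(2*pi*T) = 0.29 / (2*pi*0.011) = 0.29 / 0.0691 = 4.1959.
s1 - s2 = 4.1959 * 3.085 = 12.9445 m.

12.9445


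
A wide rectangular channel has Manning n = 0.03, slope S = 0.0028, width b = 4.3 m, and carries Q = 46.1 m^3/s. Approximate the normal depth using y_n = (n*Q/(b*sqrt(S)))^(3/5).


We use the wide-channel approximation y_n = (n*Q/(b*sqrt(S)))^(3/5).
sqrt(S) = sqrt(0.0028) = 0.052915.
Numerator: n*Q = 0.03 * 46.1 = 1.383.
Denominator: b*sqrt(S) = 4.3 * 0.052915 = 0.227534.
arg = 6.0782.
y_n = 6.0782^(3/5) = 2.953 m.

2.953


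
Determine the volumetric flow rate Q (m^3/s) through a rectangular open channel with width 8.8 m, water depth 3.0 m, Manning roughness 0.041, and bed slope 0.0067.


For a rectangular channel, the cross-sectional area A = b * y = 8.8 * 3.0 = 26.4 m^2.
The wetted perimeter P = b + 2y = 8.8 + 2*3.0 = 14.8 m.
Hydraulic radius R = A/P = 26.4/14.8 = 1.7838 m.
Velocity V = (1/n)*R^(2/3)*S^(1/2) = (1/0.041)*1.7838^(2/3)*0.0067^(1/2) = 2.9364 m/s.
Discharge Q = A * V = 26.4 * 2.9364 = 77.521 m^3/s.

77.521


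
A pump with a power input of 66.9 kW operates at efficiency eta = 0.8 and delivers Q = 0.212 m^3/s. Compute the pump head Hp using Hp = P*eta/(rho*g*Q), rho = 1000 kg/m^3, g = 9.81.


Pump head formula: Hp = P * eta / (rho * g * Q).
Numerator: P * eta = 66.9 * 1000 * 0.8 = 53520.0 W.
Denominator: rho * g * Q = 1000 * 9.81 * 0.212 = 2079.72.
Hp = 53520.0 / 2079.72 = 25.73 m.

25.73


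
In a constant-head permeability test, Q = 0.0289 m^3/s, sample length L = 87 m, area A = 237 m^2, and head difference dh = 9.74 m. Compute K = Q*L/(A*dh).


From K = Q*L / (A*dh):
Numerator: Q*L = 0.0289 * 87 = 2.5143.
Denominator: A*dh = 237 * 9.74 = 2308.38.
K = 2.5143 / 2308.38 = 0.001089 m/s.

0.001089


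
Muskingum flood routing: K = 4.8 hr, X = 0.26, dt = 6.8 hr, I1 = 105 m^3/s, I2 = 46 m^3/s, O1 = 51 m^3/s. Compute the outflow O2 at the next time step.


Muskingum coefficients:
denom = 2*K*(1-X) + dt = 2*4.8*(1-0.26) + 6.8 = 13.904.
C0 = (dt - 2*K*X)/denom = (6.8 - 2*4.8*0.26)/13.904 = 0.3096.
C1 = (dt + 2*K*X)/denom = (6.8 + 2*4.8*0.26)/13.904 = 0.6686.
C2 = (2*K*(1-X) - dt)/denom = 0.0219.
O2 = C0*I2 + C1*I1 + C2*O1
   = 0.3096*46 + 0.6686*105 + 0.0219*51
   = 85.56 m^3/s.

85.56


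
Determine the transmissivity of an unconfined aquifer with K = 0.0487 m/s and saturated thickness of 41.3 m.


Transmissivity is defined as T = K * h.
T = 0.0487 * 41.3
  = 2.0113 m^2/s.

2.0113


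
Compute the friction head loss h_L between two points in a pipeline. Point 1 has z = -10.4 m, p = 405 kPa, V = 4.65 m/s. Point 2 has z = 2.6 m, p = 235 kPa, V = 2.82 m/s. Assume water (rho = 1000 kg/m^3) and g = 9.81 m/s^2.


Total head at each section: H = z + p/(rho*g) + V^2/(2g).
H1 = -10.4 + 405*1000/(1000*9.81) + 4.65^2/(2*9.81)
   = -10.4 + 41.284 + 1.1021
   = 31.986 m.
H2 = 2.6 + 235*1000/(1000*9.81) + 2.82^2/(2*9.81)
   = 2.6 + 23.955 + 0.4053
   = 26.96 m.
h_L = H1 - H2 = 31.986 - 26.96 = 5.026 m.

5.026


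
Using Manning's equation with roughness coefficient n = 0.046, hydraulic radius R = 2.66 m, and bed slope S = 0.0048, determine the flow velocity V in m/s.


Manning's equation gives V = (1/n) * R^(2/3) * S^(1/2).
First, compute R^(2/3) = 2.66^(2/3) = 1.9198.
Next, S^(1/2) = 0.0048^(1/2) = 0.069282.
Then 1/n = 1/0.046 = 21.74.
V = 21.74 * 1.9198 * 0.069282 = 2.8915 m/s.

2.8915


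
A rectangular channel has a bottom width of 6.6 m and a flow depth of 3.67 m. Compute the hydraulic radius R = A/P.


For a rectangular section:
Flow area A = b * y = 6.6 * 3.67 = 24.22 m^2.
Wetted perimeter P = b + 2y = 6.6 + 2*3.67 = 13.94 m.
Hydraulic radius R = A/P = 24.22 / 13.94 = 1.7376 m.

1.7376


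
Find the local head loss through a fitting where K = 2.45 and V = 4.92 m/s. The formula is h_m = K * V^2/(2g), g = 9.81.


Minor loss formula: h_m = K * V^2/(2g).
V^2 = 4.92^2 = 24.2064.
V^2/(2g) = 24.2064 / 19.62 = 1.2338 m.
h_m = 2.45 * 1.2338 = 3.0227 m.

3.0227


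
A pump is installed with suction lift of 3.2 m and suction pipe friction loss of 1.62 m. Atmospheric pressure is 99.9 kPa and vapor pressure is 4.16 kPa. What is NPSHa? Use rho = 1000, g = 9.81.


NPSHa = p_atm/(rho*g) - z_s - hf_s - p_vap/(rho*g).
p_atm/(rho*g) = 99.9*1000 / (1000*9.81) = 10.183 m.
p_vap/(rho*g) = 4.16*1000 / (1000*9.81) = 0.424 m.
NPSHa = 10.183 - 3.2 - 1.62 - 0.424
      = 4.94 m.

4.94


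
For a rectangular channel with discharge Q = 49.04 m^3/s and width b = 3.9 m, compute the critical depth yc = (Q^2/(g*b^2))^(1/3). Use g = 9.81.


Using yc = (Q^2 / (g * b^2))^(1/3):
Q^2 = 49.04^2 = 2404.92.
g * b^2 = 9.81 * 3.9^2 = 9.81 * 15.21 = 149.21.
Q^2 / (g*b^2) = 2404.92 / 149.21 = 16.1177.
yc = 16.1177^(1/3) = 2.526 m.

2.526


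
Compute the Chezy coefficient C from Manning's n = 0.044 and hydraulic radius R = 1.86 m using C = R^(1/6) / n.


The Chezy coefficient relates to Manning's n through C = R^(1/6) / n.
R^(1/6) = 1.86^(1/6) = 1.108968.
C = 1.108968 / 0.044 = 25.2 m^(1/2)/s.

25.2


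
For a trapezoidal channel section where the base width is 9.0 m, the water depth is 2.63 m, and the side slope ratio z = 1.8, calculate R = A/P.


For a trapezoidal section with side slope z:
A = (b + z*y)*y = (9.0 + 1.8*2.63)*2.63 = 36.12 m^2.
P = b + 2*y*sqrt(1 + z^2) = 9.0 + 2*2.63*sqrt(1 + 1.8^2) = 19.831 m.
R = A/P = 36.12 / 19.831 = 1.8214 m.

1.8214


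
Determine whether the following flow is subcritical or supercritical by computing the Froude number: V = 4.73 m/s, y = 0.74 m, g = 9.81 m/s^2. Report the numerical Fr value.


The Froude number is defined as Fr = V / sqrt(g*y).
g*y = 9.81 * 0.74 = 7.2594.
sqrt(g*y) = sqrt(7.2594) = 2.6943.
Fr = 4.73 / 2.6943 = 1.7555.
Since Fr > 1, the flow is supercritical.

1.7555


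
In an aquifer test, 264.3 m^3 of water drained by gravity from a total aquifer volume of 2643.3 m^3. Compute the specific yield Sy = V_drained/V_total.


Specific yield Sy = Volume drained / Total volume.
Sy = 264.3 / 2643.3
   = 0.1.

0.1


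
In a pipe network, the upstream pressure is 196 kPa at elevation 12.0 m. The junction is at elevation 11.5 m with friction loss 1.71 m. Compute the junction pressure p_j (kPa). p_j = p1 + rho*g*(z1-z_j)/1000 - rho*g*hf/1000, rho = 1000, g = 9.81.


Junction pressure: p_j = p1 + rho*g*(z1 - z_j)/1000 - rho*g*hf/1000.
Elevation term = 1000*9.81*(12.0 - 11.5)/1000 = 4.905 kPa.
Friction term = 1000*9.81*1.71/1000 = 16.775 kPa.
p_j = 196 + 4.905 - 16.775 = 184.13 kPa.

184.13


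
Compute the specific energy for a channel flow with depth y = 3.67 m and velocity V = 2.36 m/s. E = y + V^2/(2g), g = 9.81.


Specific energy E = y + V^2/(2g).
Velocity head = V^2/(2g) = 2.36^2 / (2*9.81) = 5.5696 / 19.62 = 0.2839 m.
E = 3.67 + 0.2839 = 3.9539 m.

3.9539


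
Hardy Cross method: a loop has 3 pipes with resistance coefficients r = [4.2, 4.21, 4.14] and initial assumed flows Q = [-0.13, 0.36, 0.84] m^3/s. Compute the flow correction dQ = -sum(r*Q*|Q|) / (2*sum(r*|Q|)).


Numerator terms (r*Q*|Q|): 4.2*-0.13*|-0.13| = -0.071; 4.21*0.36*|0.36| = 0.5456; 4.14*0.84*|0.84| = 2.9212.
Sum of numerator = 3.3958.
Denominator terms (r*|Q|): 4.2*|-0.13| = 0.546; 4.21*|0.36| = 1.5156; 4.14*|0.84| = 3.4776.
2 * sum of denominator = 2 * 5.5392 = 11.0784.
dQ = -3.3958 / 11.0784 = -0.3065 m^3/s.

-0.3065


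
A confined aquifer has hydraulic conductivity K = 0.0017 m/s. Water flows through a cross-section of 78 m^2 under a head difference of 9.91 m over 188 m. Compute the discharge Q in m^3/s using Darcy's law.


Darcy's law: Q = K * A * i, where i = dh/L.
Hydraulic gradient i = 9.91 / 188 = 0.052713.
Q = 0.0017 * 78 * 0.052713
  = 0.007 m^3/s.

0.007


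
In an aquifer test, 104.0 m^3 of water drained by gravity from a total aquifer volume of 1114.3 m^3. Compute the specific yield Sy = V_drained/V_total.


Specific yield Sy = Volume drained / Total volume.
Sy = 104.0 / 1114.3
   = 0.0933.

0.0933


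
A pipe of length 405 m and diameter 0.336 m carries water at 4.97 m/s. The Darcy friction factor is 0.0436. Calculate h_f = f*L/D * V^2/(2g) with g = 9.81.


Darcy-Weisbach equation: h_f = f * (L/D) * V^2/(2g).
f * L/D = 0.0436 * 405/0.336 = 52.5536.
V^2/(2g) = 4.97^2 / (2*9.81) = 24.7009 / 19.62 = 1.259 m.
h_f = 52.5536 * 1.259 = 66.163 m.

66.163


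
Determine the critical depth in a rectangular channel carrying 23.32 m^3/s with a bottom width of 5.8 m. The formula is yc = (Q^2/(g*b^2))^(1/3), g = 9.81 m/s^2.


Using yc = (Q^2 / (g * b^2))^(1/3):
Q^2 = 23.32^2 = 543.82.
g * b^2 = 9.81 * 5.8^2 = 9.81 * 33.64 = 330.01.
Q^2 / (g*b^2) = 543.82 / 330.01 = 1.6479.
yc = 1.6479^(1/3) = 1.1812 m.

1.1812


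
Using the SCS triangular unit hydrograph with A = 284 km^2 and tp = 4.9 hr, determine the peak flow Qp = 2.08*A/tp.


SCS formula: Qp = 2.08 * A / tp.
Qp = 2.08 * 284 / 4.9
   = 590.72 / 4.9
   = 120.56 m^3/s per cm.

120.56


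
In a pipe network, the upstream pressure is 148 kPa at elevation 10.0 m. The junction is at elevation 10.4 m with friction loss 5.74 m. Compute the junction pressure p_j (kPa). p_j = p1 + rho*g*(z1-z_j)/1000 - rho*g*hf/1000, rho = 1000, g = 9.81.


Junction pressure: p_j = p1 + rho*g*(z1 - z_j)/1000 - rho*g*hf/1000.
Elevation term = 1000*9.81*(10.0 - 10.4)/1000 = -3.924 kPa.
Friction term = 1000*9.81*5.74/1000 = 56.309 kPa.
p_j = 148 + -3.924 - 56.309 = 87.77 kPa.

87.77


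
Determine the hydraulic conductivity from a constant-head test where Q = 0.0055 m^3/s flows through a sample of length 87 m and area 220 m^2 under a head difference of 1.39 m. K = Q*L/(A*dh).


From K = Q*L / (A*dh):
Numerator: Q*L = 0.0055 * 87 = 0.4785.
Denominator: A*dh = 220 * 1.39 = 305.8.
K = 0.4785 / 305.8 = 0.001565 m/s.

0.001565


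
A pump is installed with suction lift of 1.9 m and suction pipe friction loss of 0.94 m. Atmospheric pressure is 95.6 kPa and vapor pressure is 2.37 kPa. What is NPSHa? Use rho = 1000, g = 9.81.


NPSHa = p_atm/(rho*g) - z_s - hf_s - p_vap/(rho*g).
p_atm/(rho*g) = 95.6*1000 / (1000*9.81) = 9.745 m.
p_vap/(rho*g) = 2.37*1000 / (1000*9.81) = 0.242 m.
NPSHa = 9.745 - 1.9 - 0.94 - 0.242
      = 6.66 m.

6.66


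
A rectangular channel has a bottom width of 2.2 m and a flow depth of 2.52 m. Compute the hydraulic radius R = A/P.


For a rectangular section:
Flow area A = b * y = 2.2 * 2.52 = 5.54 m^2.
Wetted perimeter P = b + 2y = 2.2 + 2*2.52 = 7.24 m.
Hydraulic radius R = A/P = 5.54 / 7.24 = 0.7657 m.

0.7657


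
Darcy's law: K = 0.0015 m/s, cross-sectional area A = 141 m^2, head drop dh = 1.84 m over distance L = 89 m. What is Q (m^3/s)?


Darcy's law: Q = K * A * i, where i = dh/L.
Hydraulic gradient i = 1.84 / 89 = 0.020674.
Q = 0.0015 * 141 * 0.020674
  = 0.0044 m^3/s.

0.0044


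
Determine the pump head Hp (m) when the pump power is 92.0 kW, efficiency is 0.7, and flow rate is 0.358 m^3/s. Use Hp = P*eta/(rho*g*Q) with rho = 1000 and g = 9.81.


Pump head formula: Hp = P * eta / (rho * g * Q).
Numerator: P * eta = 92.0 * 1000 * 0.7 = 64400.0 W.
Denominator: rho * g * Q = 1000 * 9.81 * 0.358 = 3511.98.
Hp = 64400.0 / 3511.98 = 18.34 m.

18.34


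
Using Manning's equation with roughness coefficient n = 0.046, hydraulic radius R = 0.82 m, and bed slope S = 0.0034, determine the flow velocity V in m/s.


Manning's equation gives V = (1/n) * R^(2/3) * S^(1/2).
First, compute R^(2/3) = 0.82^(2/3) = 0.8761.
Next, S^(1/2) = 0.0034^(1/2) = 0.05831.
Then 1/n = 1/0.046 = 21.74.
V = 21.74 * 0.8761 * 0.05831 = 1.1105 m/s.

1.1105


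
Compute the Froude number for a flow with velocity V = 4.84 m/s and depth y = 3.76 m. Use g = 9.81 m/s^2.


The Froude number is defined as Fr = V / sqrt(g*y).
g*y = 9.81 * 3.76 = 36.8856.
sqrt(g*y) = sqrt(36.8856) = 6.0734.
Fr = 4.84 / 6.0734 = 0.7969.

0.7969


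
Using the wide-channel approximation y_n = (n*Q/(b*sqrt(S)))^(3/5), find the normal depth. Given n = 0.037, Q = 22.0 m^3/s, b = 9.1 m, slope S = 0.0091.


We use the wide-channel approximation y_n = (n*Q/(b*sqrt(S)))^(3/5).
sqrt(S) = sqrt(0.0091) = 0.095394.
Numerator: n*Q = 0.037 * 22.0 = 0.814.
Denominator: b*sqrt(S) = 9.1 * 0.095394 = 0.868085.
arg = 0.9377.
y_n = 0.9377^(3/5) = 0.9621 m.

0.9621


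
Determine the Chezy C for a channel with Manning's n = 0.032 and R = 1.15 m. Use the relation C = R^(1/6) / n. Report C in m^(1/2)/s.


The Chezy coefficient relates to Manning's n through C = R^(1/6) / n.
R^(1/6) = 1.15^(1/6) = 1.023567.
C = 1.023567 / 0.032 = 31.99 m^(1/2)/s.

31.99


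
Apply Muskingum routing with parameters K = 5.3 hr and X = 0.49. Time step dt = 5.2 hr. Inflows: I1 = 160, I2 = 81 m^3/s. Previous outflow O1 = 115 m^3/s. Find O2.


Muskingum coefficients:
denom = 2*K*(1-X) + dt = 2*5.3*(1-0.49) + 5.2 = 10.606.
C0 = (dt - 2*K*X)/denom = (5.2 - 2*5.3*0.49)/10.606 = 0.0006.
C1 = (dt + 2*K*X)/denom = (5.2 + 2*5.3*0.49)/10.606 = 0.98.
C2 = (2*K*(1-X) - dt)/denom = 0.0194.
O2 = C0*I2 + C1*I1 + C2*O1
   = 0.0006*81 + 0.98*160 + 0.0194*115
   = 159.08 m^3/s.

159.08


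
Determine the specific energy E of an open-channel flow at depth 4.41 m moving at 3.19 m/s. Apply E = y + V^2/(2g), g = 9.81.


Specific energy E = y + V^2/(2g).
Velocity head = V^2/(2g) = 3.19^2 / (2*9.81) = 10.1761 / 19.62 = 0.5187 m.
E = 4.41 + 0.5187 = 4.9287 m.

4.9287


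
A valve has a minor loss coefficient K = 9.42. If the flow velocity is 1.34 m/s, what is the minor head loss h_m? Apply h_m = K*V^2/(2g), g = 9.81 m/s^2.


Minor loss formula: h_m = K * V^2/(2g).
V^2 = 1.34^2 = 1.7956.
V^2/(2g) = 1.7956 / 19.62 = 0.0915 m.
h_m = 9.42 * 0.0915 = 0.8621 m.

0.8621


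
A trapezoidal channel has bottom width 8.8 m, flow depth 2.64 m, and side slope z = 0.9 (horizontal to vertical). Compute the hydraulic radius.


For a trapezoidal section with side slope z:
A = (b + z*y)*y = (8.8 + 0.9*2.64)*2.64 = 29.505 m^2.
P = b + 2*y*sqrt(1 + z^2) = 8.8 + 2*2.64*sqrt(1 + 0.9^2) = 15.904 m.
R = A/P = 29.505 / 15.904 = 1.8552 m.

1.8552


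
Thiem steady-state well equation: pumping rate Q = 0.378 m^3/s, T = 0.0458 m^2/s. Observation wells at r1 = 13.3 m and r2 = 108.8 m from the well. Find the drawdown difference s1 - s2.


Thiem equation: s1 - s2 = Q/(2*pi*T) * ln(r2/r1).
ln(r2/r1) = ln(108.8/13.3) = 2.1017.
Q/(2*pi*T) = 0.378 / (2*pi*0.0458) = 0.378 / 0.2878 = 1.3135.
s1 - s2 = 1.3135 * 2.1017 = 2.7607 m.

2.7607


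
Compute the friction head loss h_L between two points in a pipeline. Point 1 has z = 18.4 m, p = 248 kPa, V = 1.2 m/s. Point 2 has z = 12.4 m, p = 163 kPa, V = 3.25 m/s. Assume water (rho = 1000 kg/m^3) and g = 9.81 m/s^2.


Total head at each section: H = z + p/(rho*g) + V^2/(2g).
H1 = 18.4 + 248*1000/(1000*9.81) + 1.2^2/(2*9.81)
   = 18.4 + 25.28 + 0.0734
   = 43.754 m.
H2 = 12.4 + 163*1000/(1000*9.81) + 3.25^2/(2*9.81)
   = 12.4 + 16.616 + 0.5384
   = 29.554 m.
h_L = H1 - H2 = 43.754 - 29.554 = 14.2 m.

14.2


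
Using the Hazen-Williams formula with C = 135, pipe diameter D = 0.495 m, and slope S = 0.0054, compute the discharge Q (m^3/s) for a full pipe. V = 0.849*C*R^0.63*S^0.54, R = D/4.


For a full circular pipe, R = D/4 = 0.495/4 = 0.1237 m.
V = 0.849 * 135 * 0.1237^0.63 * 0.0054^0.54
  = 0.849 * 135 * 0.268104 * 0.059634
  = 1.8325 m/s.
Pipe area A = pi*D^2/4 = pi*0.495^2/4 = 0.1924 m^2.
Q = A * V = 0.1924 * 1.8325 = 0.3526 m^3/s.

0.3526


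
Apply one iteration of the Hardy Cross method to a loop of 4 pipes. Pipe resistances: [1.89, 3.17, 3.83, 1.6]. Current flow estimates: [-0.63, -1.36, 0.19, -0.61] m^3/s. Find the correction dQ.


Numerator terms (r*Q*|Q|): 1.89*-0.63*|-0.63| = -0.7501; 3.17*-1.36*|-1.36| = -5.8632; 3.83*0.19*|0.19| = 0.1383; 1.6*-0.61*|-0.61| = -0.5954.
Sum of numerator = -7.0705.
Denominator terms (r*|Q|): 1.89*|-0.63| = 1.1907; 3.17*|-1.36| = 4.3112; 3.83*|0.19| = 0.7277; 1.6*|-0.61| = 0.976.
2 * sum of denominator = 2 * 7.2056 = 14.4112.
dQ = --7.0705 / 14.4112 = 0.4906 m^3/s.

0.4906


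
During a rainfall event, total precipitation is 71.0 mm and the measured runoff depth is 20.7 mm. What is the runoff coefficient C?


The runoff coefficient C = runoff depth / rainfall depth.
C = 20.7 / 71.0
  = 0.2915.

0.2915


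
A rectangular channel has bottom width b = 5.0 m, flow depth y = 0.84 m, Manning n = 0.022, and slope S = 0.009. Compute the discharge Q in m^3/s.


For a rectangular channel, the cross-sectional area A = b * y = 5.0 * 0.84 = 4.2 m^2.
The wetted perimeter P = b + 2y = 5.0 + 2*0.84 = 6.68 m.
Hydraulic radius R = A/P = 4.2/6.68 = 0.6287 m.
Velocity V = (1/n)*R^(2/3)*S^(1/2) = (1/0.022)*0.6287^(2/3)*0.009^(1/2) = 3.1648 m/s.
Discharge Q = A * V = 4.2 * 3.1648 = 13.292 m^3/s.

13.292


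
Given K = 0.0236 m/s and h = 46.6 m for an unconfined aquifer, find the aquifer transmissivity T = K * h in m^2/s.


Transmissivity is defined as T = K * h.
T = 0.0236 * 46.6
  = 1.0998 m^2/s.

1.0998


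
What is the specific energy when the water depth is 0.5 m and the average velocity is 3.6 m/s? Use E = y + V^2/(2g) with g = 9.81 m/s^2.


Specific energy E = y + V^2/(2g).
Velocity head = V^2/(2g) = 3.6^2 / (2*9.81) = 12.96 / 19.62 = 0.6606 m.
E = 0.5 + 0.6606 = 1.1606 m.

1.1606


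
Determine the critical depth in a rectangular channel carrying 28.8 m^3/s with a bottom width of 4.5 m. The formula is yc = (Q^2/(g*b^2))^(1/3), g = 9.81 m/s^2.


Using yc = (Q^2 / (g * b^2))^(1/3):
Q^2 = 28.8^2 = 829.44.
g * b^2 = 9.81 * 4.5^2 = 9.81 * 20.25 = 198.65.
Q^2 / (g*b^2) = 829.44 / 198.65 = 4.1754.
yc = 4.1754^(1/3) = 1.6103 m.

1.6103


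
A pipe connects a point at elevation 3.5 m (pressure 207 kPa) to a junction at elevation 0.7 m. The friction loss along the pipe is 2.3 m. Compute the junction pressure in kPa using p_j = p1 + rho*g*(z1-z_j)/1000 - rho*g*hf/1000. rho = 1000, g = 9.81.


Junction pressure: p_j = p1 + rho*g*(z1 - z_j)/1000 - rho*g*hf/1000.
Elevation term = 1000*9.81*(3.5 - 0.7)/1000 = 27.468 kPa.
Friction term = 1000*9.81*2.3/1000 = 22.563 kPa.
p_j = 207 + 27.468 - 22.563 = 211.91 kPa.

211.91
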